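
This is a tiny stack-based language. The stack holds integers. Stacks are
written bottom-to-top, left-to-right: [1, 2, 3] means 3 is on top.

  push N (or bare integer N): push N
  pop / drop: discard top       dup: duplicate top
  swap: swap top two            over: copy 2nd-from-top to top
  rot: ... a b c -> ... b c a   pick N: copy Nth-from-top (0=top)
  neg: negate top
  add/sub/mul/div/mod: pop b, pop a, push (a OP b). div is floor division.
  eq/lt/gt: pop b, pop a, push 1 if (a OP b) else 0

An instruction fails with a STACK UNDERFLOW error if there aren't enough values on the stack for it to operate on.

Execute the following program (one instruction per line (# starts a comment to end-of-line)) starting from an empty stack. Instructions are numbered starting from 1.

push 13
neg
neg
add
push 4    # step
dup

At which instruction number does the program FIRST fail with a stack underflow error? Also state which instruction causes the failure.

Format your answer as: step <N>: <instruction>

Answer: step 4: add

Derivation:
Step 1 ('push 13'): stack = [13], depth = 1
Step 2 ('neg'): stack = [-13], depth = 1
Step 3 ('neg'): stack = [13], depth = 1
Step 4 ('add'): needs 2 value(s) but depth is 1 — STACK UNDERFLOW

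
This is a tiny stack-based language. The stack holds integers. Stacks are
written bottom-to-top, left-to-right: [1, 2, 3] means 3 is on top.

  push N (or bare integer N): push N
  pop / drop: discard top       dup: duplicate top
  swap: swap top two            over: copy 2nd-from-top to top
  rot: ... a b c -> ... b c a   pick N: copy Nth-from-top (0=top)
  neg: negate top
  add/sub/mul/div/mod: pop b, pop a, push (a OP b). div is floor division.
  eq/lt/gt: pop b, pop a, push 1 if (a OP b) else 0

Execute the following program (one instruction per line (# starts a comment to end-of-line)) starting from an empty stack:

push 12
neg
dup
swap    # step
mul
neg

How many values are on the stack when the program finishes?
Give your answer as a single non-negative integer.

Answer: 1

Derivation:
After 'push 12': stack = [12] (depth 1)
After 'neg': stack = [-12] (depth 1)
After 'dup': stack = [-12, -12] (depth 2)
After 'swap': stack = [-12, -12] (depth 2)
After 'mul': stack = [144] (depth 1)
After 'neg': stack = [-144] (depth 1)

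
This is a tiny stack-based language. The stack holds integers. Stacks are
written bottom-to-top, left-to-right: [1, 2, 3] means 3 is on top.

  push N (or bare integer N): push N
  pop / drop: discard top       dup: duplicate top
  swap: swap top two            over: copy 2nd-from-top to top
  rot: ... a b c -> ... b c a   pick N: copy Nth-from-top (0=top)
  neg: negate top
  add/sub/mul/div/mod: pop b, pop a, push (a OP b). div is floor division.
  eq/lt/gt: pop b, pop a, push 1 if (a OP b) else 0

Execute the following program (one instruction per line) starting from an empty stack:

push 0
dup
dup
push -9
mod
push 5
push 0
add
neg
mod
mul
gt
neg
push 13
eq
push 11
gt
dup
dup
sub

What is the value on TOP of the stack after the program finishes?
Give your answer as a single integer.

Answer: 0

Derivation:
After 'push 0': [0]
After 'dup': [0, 0]
After 'dup': [0, 0, 0]
After 'push -9': [0, 0, 0, -9]
After 'mod': [0, 0, 0]
After 'push 5': [0, 0, 0, 5]
After 'push 0': [0, 0, 0, 5, 0]
After 'add': [0, 0, 0, 5]
After 'neg': [0, 0, 0, -5]
After 'mod': [0, 0, 0]
After 'mul': [0, 0]
After 'gt': [0]
After 'neg': [0]
After 'push 13': [0, 13]
After 'eq': [0]
After 'push 11': [0, 11]
After 'gt': [0]
After 'dup': [0, 0]
After 'dup': [0, 0, 0]
After 'sub': [0, 0]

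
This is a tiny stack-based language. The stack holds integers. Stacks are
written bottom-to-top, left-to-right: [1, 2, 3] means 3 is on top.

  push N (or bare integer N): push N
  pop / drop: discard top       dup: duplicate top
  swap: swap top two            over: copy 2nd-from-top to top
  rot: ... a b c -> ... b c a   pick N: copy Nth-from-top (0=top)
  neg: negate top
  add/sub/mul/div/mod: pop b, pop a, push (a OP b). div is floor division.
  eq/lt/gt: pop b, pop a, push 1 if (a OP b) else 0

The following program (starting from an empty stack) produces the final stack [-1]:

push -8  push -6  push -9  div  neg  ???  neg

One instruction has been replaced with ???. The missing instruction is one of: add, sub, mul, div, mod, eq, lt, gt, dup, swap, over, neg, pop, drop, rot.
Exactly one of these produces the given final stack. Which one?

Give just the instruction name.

Answer: lt

Derivation:
Stack before ???: [-8, 0]
Stack after ???:  [1]
The instruction that transforms [-8, 0] -> [1] is: lt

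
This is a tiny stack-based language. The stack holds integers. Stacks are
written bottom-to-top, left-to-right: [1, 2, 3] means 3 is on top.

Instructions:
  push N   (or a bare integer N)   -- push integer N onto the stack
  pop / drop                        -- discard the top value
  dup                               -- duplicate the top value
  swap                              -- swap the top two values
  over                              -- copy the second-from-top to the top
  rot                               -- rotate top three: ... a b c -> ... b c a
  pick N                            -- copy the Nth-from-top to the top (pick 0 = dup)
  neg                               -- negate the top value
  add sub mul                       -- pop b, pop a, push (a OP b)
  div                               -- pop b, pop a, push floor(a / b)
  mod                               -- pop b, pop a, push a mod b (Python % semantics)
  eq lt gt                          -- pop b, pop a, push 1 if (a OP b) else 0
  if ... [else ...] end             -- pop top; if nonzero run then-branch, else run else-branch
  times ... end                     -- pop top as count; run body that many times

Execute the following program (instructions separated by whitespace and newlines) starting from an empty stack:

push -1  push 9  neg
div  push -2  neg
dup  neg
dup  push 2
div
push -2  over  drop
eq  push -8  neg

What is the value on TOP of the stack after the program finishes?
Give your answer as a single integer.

After 'push -1': [-1]
After 'push 9': [-1, 9]
After 'neg': [-1, -9]
After 'div': [0]
After 'push -2': [0, -2]
After 'neg': [0, 2]
After 'dup': [0, 2, 2]
After 'neg': [0, 2, -2]
After 'dup': [0, 2, -2, -2]
After 'push 2': [0, 2, -2, -2, 2]
After 'div': [0, 2, -2, -1]
After 'push -2': [0, 2, -2, -1, -2]
After 'over': [0, 2, -2, -1, -2, -1]
After 'drop': [0, 2, -2, -1, -2]
After 'eq': [0, 2, -2, 0]
After 'push -8': [0, 2, -2, 0, -8]
After 'neg': [0, 2, -2, 0, 8]

Answer: 8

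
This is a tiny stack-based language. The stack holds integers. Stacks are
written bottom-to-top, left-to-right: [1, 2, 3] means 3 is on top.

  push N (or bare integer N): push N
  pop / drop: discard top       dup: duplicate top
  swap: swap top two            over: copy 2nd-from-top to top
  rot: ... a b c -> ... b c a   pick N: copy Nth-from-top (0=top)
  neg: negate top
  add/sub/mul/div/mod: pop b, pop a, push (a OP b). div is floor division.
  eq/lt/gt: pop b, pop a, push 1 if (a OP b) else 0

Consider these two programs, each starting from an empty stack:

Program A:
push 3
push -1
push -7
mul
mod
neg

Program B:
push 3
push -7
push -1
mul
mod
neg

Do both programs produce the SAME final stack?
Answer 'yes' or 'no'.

Program A trace:
  After 'push 3': [3]
  After 'push -1': [3, -1]
  After 'push -7': [3, -1, -7]
  After 'mul': [3, 7]
  After 'mod': [3]
  After 'neg': [-3]
Program A final stack: [-3]

Program B trace:
  After 'push 3': [3]
  After 'push -7': [3, -7]
  After 'push -1': [3, -7, -1]
  After 'mul': [3, 7]
  After 'mod': [3]
  After 'neg': [-3]
Program B final stack: [-3]
Same: yes

Answer: yes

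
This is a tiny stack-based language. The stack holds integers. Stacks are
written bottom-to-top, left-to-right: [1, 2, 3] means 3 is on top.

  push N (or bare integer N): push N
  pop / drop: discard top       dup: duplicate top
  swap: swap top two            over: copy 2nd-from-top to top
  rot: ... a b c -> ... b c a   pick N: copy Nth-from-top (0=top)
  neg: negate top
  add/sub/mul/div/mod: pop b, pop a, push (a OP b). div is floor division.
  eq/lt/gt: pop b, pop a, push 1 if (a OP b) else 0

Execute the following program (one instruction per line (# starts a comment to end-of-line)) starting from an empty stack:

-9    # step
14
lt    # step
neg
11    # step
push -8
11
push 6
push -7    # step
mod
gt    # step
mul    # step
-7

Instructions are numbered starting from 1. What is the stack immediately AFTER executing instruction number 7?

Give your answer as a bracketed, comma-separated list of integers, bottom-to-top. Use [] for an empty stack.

Answer: [-1, 11, -8, 11]

Derivation:
Step 1 ('-9'): [-9]
Step 2 ('14'): [-9, 14]
Step 3 ('lt'): [1]
Step 4 ('neg'): [-1]
Step 5 ('11'): [-1, 11]
Step 6 ('push -8'): [-1, 11, -8]
Step 7 ('11'): [-1, 11, -8, 11]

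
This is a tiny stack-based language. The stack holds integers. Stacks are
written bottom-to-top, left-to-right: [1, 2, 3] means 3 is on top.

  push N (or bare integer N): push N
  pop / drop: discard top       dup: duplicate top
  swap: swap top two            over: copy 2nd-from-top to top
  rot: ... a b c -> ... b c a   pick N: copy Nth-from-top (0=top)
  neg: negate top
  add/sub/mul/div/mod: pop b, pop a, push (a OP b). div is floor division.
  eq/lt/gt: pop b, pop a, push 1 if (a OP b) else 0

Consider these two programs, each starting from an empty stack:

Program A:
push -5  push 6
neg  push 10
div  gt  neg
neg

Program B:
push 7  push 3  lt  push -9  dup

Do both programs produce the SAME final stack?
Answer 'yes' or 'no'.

Answer: no

Derivation:
Program A trace:
  After 'push -5': [-5]
  After 'push 6': [-5, 6]
  After 'neg': [-5, -6]
  After 'push 10': [-5, -6, 10]
  After 'div': [-5, -1]
  After 'gt': [0]
  After 'neg': [0]
  After 'neg': [0]
Program A final stack: [0]

Program B trace:
  After 'push 7': [7]
  After 'push 3': [7, 3]
  After 'lt': [0]
  After 'push -9': [0, -9]
  After 'dup': [0, -9, -9]
Program B final stack: [0, -9, -9]
Same: no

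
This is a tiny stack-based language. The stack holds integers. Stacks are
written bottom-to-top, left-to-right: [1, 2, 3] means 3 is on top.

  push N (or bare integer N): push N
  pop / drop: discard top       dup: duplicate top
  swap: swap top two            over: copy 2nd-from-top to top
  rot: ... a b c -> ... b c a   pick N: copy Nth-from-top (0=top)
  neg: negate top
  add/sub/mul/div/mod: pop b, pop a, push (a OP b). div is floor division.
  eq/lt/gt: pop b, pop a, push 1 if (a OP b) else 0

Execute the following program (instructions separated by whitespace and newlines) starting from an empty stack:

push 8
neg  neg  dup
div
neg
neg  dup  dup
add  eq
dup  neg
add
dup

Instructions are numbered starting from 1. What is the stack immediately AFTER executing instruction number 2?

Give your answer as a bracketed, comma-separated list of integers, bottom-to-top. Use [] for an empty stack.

Answer: [-8]

Derivation:
Step 1 ('push 8'): [8]
Step 2 ('neg'): [-8]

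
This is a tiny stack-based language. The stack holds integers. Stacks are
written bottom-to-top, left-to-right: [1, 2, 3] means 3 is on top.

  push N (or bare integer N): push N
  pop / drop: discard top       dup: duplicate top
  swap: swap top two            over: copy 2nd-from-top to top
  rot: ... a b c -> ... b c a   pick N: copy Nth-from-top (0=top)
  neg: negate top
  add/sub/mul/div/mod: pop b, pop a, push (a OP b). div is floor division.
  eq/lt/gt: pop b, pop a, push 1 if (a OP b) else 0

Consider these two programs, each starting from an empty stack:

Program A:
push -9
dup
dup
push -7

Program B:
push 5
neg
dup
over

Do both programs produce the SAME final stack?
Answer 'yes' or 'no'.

Program A trace:
  After 'push -9': [-9]
  After 'dup': [-9, -9]
  After 'dup': [-9, -9, -9]
  After 'push -7': [-9, -9, -9, -7]
Program A final stack: [-9, -9, -9, -7]

Program B trace:
  After 'push 5': [5]
  After 'neg': [-5]
  After 'dup': [-5, -5]
  After 'over': [-5, -5, -5]
Program B final stack: [-5, -5, -5]
Same: no

Answer: no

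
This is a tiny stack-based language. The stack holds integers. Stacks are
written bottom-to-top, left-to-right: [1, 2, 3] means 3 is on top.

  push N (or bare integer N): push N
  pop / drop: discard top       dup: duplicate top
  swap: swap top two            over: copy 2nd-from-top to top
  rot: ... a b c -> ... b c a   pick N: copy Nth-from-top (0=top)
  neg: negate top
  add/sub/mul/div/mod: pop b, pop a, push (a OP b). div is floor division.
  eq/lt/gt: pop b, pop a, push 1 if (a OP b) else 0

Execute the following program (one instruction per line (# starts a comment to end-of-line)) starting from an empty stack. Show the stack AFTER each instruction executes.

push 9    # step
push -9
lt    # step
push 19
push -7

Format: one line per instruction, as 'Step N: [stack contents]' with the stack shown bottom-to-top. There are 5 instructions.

Step 1: [9]
Step 2: [9, -9]
Step 3: [0]
Step 4: [0, 19]
Step 5: [0, 19, -7]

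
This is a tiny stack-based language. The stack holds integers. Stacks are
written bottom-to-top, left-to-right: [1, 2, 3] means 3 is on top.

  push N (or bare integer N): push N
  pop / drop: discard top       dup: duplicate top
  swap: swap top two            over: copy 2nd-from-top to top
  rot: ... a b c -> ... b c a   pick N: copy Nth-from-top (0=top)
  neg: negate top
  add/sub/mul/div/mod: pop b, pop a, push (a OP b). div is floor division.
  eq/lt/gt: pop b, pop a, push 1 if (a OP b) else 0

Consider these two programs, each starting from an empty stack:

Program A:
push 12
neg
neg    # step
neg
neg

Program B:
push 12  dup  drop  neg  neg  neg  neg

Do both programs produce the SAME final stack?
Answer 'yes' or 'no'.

Answer: yes

Derivation:
Program A trace:
  After 'push 12': [12]
  After 'neg': [-12]
  After 'neg': [12]
  After 'neg': [-12]
  After 'neg': [12]
Program A final stack: [12]

Program B trace:
  After 'push 12': [12]
  After 'dup': [12, 12]
  After 'drop': [12]
  After 'neg': [-12]
  After 'neg': [12]
  After 'neg': [-12]
  After 'neg': [12]
Program B final stack: [12]
Same: yes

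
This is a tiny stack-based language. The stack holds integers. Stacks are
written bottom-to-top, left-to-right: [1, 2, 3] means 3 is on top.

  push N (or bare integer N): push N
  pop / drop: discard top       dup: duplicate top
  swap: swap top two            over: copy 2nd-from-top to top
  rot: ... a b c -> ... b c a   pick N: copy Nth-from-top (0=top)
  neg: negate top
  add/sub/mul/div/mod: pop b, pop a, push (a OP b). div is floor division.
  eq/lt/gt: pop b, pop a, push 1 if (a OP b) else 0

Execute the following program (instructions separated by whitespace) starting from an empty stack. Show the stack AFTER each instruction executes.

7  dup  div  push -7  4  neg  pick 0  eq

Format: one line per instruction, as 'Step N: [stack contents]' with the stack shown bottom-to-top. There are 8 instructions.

Step 1: [7]
Step 2: [7, 7]
Step 3: [1]
Step 4: [1, -7]
Step 5: [1, -7, 4]
Step 6: [1, -7, -4]
Step 7: [1, -7, -4, -4]
Step 8: [1, -7, 1]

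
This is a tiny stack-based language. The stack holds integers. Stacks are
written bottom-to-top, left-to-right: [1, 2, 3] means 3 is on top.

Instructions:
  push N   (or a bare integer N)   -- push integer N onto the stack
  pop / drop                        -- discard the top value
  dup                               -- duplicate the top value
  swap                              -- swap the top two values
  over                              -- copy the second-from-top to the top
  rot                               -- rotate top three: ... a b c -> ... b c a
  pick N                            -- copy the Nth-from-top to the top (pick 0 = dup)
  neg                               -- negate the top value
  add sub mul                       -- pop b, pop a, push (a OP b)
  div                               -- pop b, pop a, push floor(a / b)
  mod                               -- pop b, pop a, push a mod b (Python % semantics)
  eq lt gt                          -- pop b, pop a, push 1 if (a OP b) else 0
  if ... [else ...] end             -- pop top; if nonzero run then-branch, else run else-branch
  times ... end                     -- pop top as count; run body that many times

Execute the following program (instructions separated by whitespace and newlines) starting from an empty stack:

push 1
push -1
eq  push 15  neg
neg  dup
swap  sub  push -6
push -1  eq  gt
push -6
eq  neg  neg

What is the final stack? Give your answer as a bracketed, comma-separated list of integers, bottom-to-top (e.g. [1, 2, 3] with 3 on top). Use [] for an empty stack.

Answer: [0, 0]

Derivation:
After 'push 1': [1]
After 'push -1': [1, -1]
After 'eq': [0]
After 'push 15': [0, 15]
After 'neg': [0, -15]
After 'neg': [0, 15]
After 'dup': [0, 15, 15]
After 'swap': [0, 15, 15]
After 'sub': [0, 0]
After 'push -6': [0, 0, -6]
After 'push -1': [0, 0, -6, -1]
After 'eq': [0, 0, 0]
After 'gt': [0, 0]
After 'push -6': [0, 0, -6]
After 'eq': [0, 0]
After 'neg': [0, 0]
After 'neg': [0, 0]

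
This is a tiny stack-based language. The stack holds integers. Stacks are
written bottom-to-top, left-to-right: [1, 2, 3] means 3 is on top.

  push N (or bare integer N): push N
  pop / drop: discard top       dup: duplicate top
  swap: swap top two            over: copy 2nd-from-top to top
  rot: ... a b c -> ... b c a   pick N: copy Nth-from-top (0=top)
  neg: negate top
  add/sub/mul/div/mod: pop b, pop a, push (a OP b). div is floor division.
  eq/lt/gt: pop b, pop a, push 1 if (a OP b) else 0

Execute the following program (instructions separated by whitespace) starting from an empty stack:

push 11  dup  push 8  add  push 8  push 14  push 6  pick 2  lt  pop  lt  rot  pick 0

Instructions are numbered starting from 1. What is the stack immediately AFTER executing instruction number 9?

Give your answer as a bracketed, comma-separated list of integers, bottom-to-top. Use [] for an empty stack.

Step 1 ('push 11'): [11]
Step 2 ('dup'): [11, 11]
Step 3 ('push 8'): [11, 11, 8]
Step 4 ('add'): [11, 19]
Step 5 ('push 8'): [11, 19, 8]
Step 6 ('push 14'): [11, 19, 8, 14]
Step 7 ('push 6'): [11, 19, 8, 14, 6]
Step 8 ('pick 2'): [11, 19, 8, 14, 6, 8]
Step 9 ('lt'): [11, 19, 8, 14, 1]

Answer: [11, 19, 8, 14, 1]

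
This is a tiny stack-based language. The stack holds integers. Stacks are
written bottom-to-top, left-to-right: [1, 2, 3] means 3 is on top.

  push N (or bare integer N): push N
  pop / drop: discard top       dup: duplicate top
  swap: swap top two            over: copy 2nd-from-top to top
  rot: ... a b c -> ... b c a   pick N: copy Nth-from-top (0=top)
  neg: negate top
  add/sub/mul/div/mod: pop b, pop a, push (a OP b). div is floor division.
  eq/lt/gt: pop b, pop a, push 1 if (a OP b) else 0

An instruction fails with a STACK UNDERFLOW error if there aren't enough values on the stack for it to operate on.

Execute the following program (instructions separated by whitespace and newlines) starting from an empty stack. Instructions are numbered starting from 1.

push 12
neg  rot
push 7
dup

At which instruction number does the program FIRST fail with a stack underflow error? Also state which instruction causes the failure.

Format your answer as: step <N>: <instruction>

Answer: step 3: rot

Derivation:
Step 1 ('push 12'): stack = [12], depth = 1
Step 2 ('neg'): stack = [-12], depth = 1
Step 3 ('rot'): needs 3 value(s) but depth is 1 — STACK UNDERFLOW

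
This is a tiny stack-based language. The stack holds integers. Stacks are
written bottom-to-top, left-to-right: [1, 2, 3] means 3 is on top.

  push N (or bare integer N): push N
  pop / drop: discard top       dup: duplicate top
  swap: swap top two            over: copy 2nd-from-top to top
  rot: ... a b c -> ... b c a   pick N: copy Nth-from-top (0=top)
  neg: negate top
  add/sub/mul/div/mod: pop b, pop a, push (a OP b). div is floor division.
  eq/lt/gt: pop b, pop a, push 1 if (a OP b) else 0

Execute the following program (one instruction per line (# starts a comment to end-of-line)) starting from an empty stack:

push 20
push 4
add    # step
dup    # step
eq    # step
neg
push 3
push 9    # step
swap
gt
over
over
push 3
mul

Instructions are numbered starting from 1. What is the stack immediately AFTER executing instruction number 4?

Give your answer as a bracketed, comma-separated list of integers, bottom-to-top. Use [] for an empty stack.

Step 1 ('push 20'): [20]
Step 2 ('push 4'): [20, 4]
Step 3 ('add'): [24]
Step 4 ('dup'): [24, 24]

Answer: [24, 24]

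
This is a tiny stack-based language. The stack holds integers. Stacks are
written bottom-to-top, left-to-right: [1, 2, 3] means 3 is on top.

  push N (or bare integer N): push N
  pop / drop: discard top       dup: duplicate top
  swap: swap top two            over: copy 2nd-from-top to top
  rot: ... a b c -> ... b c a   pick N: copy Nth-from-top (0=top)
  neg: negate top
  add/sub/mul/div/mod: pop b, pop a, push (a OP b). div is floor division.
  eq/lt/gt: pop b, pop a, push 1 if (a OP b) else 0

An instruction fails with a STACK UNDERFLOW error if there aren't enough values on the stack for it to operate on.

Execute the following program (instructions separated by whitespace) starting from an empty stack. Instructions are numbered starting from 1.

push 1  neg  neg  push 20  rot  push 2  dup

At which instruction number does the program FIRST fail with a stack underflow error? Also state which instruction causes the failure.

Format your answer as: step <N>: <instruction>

Step 1 ('push 1'): stack = [1], depth = 1
Step 2 ('neg'): stack = [-1], depth = 1
Step 3 ('neg'): stack = [1], depth = 1
Step 4 ('push 20'): stack = [1, 20], depth = 2
Step 5 ('rot'): needs 3 value(s) but depth is 2 — STACK UNDERFLOW

Answer: step 5: rot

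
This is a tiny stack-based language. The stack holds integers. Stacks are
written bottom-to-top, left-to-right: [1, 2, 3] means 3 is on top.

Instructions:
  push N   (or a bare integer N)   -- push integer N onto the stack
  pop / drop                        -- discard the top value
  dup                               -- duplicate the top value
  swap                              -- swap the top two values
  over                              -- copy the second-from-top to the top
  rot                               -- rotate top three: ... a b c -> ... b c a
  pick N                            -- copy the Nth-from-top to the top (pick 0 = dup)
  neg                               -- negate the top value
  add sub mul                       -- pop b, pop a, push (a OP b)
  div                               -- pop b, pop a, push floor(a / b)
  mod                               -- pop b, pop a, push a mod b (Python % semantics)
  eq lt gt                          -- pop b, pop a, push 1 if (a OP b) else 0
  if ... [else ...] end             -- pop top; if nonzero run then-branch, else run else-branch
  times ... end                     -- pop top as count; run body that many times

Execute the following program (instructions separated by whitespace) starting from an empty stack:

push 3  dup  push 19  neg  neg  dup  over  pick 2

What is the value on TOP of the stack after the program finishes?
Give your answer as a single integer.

Answer: 19

Derivation:
After 'push 3': [3]
After 'dup': [3, 3]
After 'push 19': [3, 3, 19]
After 'neg': [3, 3, -19]
After 'neg': [3, 3, 19]
After 'dup': [3, 3, 19, 19]
After 'over': [3, 3, 19, 19, 19]
After 'pick 2': [3, 3, 19, 19, 19, 19]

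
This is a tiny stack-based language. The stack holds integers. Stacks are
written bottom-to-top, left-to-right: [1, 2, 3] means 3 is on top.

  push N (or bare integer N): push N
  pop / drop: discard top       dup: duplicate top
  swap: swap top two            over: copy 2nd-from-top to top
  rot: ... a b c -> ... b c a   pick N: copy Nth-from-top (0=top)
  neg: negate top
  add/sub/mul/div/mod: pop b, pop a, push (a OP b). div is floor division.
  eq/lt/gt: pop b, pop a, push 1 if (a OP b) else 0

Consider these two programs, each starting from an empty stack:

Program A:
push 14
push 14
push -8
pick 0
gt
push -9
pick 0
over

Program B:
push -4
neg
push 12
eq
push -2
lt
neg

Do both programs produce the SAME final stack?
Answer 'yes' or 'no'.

Answer: no

Derivation:
Program A trace:
  After 'push 14': [14]
  After 'push 14': [14, 14]
  After 'push -8': [14, 14, -8]
  After 'pick 0': [14, 14, -8, -8]
  After 'gt': [14, 14, 0]
  After 'push -9': [14, 14, 0, -9]
  After 'pick 0': [14, 14, 0, -9, -9]
  After 'over': [14, 14, 0, -9, -9, -9]
Program A final stack: [14, 14, 0, -9, -9, -9]

Program B trace:
  After 'push -4': [-4]
  After 'neg': [4]
  After 'push 12': [4, 12]
  After 'eq': [0]
  After 'push -2': [0, -2]
  After 'lt': [0]
  After 'neg': [0]
Program B final stack: [0]
Same: no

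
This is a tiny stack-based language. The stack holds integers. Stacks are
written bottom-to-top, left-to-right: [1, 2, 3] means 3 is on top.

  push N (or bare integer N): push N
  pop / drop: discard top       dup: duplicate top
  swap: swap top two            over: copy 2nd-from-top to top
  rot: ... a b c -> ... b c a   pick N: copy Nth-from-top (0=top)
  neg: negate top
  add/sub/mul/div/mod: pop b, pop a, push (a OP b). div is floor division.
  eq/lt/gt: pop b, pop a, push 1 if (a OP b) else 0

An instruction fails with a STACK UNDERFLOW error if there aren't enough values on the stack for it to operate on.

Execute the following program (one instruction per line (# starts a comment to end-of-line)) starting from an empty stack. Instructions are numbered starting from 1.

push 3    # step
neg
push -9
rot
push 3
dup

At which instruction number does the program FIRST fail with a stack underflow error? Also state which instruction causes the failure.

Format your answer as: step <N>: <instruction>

Answer: step 4: rot

Derivation:
Step 1 ('push 3'): stack = [3], depth = 1
Step 2 ('neg'): stack = [-3], depth = 1
Step 3 ('push -9'): stack = [-3, -9], depth = 2
Step 4 ('rot'): needs 3 value(s) but depth is 2 — STACK UNDERFLOW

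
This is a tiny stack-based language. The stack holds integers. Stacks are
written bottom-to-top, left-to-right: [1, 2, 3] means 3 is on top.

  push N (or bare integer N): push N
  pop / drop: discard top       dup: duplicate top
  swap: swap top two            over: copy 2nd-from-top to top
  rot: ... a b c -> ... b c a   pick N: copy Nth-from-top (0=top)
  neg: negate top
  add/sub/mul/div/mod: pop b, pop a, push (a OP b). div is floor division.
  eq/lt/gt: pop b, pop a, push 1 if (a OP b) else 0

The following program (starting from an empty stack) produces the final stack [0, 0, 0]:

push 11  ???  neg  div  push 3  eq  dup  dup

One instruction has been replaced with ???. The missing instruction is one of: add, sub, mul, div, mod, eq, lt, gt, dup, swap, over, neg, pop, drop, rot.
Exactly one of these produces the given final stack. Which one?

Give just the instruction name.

Answer: dup

Derivation:
Stack before ???: [11]
Stack after ???:  [11, 11]
The instruction that transforms [11] -> [11, 11] is: dup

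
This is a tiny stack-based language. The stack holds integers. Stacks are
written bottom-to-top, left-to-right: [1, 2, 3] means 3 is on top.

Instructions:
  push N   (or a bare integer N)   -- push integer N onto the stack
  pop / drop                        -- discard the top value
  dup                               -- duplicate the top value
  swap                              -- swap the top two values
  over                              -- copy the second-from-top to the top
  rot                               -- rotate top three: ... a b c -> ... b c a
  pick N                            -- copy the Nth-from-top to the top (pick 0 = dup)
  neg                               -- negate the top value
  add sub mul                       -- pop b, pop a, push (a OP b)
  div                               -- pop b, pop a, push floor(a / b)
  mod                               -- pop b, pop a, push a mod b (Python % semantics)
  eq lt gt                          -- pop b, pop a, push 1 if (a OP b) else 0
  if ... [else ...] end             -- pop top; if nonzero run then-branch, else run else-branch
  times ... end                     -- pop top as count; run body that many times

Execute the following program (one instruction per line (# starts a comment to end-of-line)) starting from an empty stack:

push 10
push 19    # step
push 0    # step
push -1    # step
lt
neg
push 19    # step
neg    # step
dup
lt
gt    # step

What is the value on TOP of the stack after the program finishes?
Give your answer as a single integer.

Answer: 0

Derivation:
After 'push 10': [10]
After 'push 19': [10, 19]
After 'push 0': [10, 19, 0]
After 'push -1': [10, 19, 0, -1]
After 'lt': [10, 19, 0]
After 'neg': [10, 19, 0]
After 'push 19': [10, 19, 0, 19]
After 'neg': [10, 19, 0, -19]
After 'dup': [10, 19, 0, -19, -19]
After 'lt': [10, 19, 0, 0]
After 'gt': [10, 19, 0]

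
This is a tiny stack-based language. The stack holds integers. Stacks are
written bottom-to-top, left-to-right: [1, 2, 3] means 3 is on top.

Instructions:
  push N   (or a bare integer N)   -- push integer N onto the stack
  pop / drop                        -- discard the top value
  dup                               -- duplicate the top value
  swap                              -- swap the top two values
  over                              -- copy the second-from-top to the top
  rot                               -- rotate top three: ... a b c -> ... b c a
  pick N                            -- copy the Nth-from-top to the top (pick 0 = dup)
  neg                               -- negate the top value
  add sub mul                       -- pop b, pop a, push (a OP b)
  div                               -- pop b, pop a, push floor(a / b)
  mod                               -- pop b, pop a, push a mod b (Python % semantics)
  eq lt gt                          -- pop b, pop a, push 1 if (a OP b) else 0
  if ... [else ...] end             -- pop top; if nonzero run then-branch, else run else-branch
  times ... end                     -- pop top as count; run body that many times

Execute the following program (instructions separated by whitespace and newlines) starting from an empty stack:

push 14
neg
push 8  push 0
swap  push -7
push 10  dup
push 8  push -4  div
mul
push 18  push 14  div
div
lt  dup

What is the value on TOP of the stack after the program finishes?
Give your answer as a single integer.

Answer: 0

Derivation:
After 'push 14': [14]
After 'neg': [-14]
After 'push 8': [-14, 8]
After 'push 0': [-14, 8, 0]
After 'swap': [-14, 0, 8]
After 'push -7': [-14, 0, 8, -7]
After 'push 10': [-14, 0, 8, -7, 10]
After 'dup': [-14, 0, 8, -7, 10, 10]
After 'push 8': [-14, 0, 8, -7, 10, 10, 8]
After 'push -4': [-14, 0, 8, -7, 10, 10, 8, -4]
After 'div': [-14, 0, 8, -7, 10, 10, -2]
After 'mul': [-14, 0, 8, -7, 10, -20]
After 'push 18': [-14, 0, 8, -7, 10, -20, 18]
After 'push 14': [-14, 0, 8, -7, 10, -20, 18, 14]
After 'div': [-14, 0, 8, -7, 10, -20, 1]
After 'div': [-14, 0, 8, -7, 10, -20]
After 'lt': [-14, 0, 8, -7, 0]
After 'dup': [-14, 0, 8, -7, 0, 0]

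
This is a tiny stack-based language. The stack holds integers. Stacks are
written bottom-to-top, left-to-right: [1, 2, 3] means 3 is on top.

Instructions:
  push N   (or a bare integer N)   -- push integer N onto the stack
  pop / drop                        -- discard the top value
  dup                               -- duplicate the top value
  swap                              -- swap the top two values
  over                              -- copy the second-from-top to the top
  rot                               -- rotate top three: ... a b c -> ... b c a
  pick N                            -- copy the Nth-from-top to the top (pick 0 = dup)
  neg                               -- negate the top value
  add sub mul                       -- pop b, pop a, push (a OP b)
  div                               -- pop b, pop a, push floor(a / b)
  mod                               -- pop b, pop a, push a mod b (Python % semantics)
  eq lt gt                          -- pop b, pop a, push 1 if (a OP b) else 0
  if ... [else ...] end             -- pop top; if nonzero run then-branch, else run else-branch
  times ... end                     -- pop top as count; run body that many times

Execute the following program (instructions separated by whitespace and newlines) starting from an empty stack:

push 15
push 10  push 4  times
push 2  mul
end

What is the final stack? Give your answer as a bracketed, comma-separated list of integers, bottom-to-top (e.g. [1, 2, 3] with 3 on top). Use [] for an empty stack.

Answer: [15, 160]

Derivation:
After 'push 15': [15]
After 'push 10': [15, 10]
After 'push 4': [15, 10, 4]
After 'times': [15, 10]
After 'push 2': [15, 10, 2]
After 'mul': [15, 20]
After 'push 2': [15, 20, 2]
After 'mul': [15, 40]
After 'push 2': [15, 40, 2]
After 'mul': [15, 80]
After 'push 2': [15, 80, 2]
After 'mul': [15, 160]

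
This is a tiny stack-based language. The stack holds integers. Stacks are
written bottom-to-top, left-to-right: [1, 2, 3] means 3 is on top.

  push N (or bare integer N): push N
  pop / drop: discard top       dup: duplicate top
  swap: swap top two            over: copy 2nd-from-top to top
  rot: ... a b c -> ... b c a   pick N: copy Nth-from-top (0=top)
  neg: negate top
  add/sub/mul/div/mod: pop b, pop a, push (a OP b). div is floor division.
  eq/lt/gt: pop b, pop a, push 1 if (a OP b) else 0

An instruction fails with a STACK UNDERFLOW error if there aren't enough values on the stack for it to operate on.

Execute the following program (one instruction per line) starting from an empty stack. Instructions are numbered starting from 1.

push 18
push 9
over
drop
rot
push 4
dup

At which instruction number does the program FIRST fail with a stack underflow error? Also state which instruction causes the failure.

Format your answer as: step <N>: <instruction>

Answer: step 5: rot

Derivation:
Step 1 ('push 18'): stack = [18], depth = 1
Step 2 ('push 9'): stack = [18, 9], depth = 2
Step 3 ('over'): stack = [18, 9, 18], depth = 3
Step 4 ('drop'): stack = [18, 9], depth = 2
Step 5 ('rot'): needs 3 value(s) but depth is 2 — STACK UNDERFLOW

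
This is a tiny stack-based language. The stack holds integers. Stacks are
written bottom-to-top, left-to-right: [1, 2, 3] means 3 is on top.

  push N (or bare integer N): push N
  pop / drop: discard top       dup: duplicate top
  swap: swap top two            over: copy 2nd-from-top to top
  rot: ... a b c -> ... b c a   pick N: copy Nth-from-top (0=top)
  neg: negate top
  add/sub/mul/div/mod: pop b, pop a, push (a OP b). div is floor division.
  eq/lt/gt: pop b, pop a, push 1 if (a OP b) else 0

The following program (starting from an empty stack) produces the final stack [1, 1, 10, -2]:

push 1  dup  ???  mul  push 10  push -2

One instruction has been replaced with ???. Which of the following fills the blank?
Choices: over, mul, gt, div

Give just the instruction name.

Answer: over

Derivation:
Stack before ???: [1, 1]
Stack after ???:  [1, 1, 1]
Checking each choice:
  over: MATCH
  mul: stack underflow (need 2, have 1)
  gt: stack underflow (need 2, have 1)
  div: stack underflow (need 2, have 1)


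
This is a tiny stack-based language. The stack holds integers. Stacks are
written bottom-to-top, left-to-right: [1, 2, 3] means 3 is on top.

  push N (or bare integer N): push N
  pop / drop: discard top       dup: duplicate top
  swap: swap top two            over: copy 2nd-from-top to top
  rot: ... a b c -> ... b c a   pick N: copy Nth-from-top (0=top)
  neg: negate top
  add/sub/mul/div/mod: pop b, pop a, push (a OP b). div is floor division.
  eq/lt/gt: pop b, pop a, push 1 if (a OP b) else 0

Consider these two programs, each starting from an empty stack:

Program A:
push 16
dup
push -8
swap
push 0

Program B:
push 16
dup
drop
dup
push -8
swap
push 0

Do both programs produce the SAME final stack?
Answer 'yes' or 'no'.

Answer: yes

Derivation:
Program A trace:
  After 'push 16': [16]
  After 'dup': [16, 16]
  After 'push -8': [16, 16, -8]
  After 'swap': [16, -8, 16]
  After 'push 0': [16, -8, 16, 0]
Program A final stack: [16, -8, 16, 0]

Program B trace:
  After 'push 16': [16]
  After 'dup': [16, 16]
  After 'drop': [16]
  After 'dup': [16, 16]
  After 'push -8': [16, 16, -8]
  After 'swap': [16, -8, 16]
  After 'push 0': [16, -8, 16, 0]
Program B final stack: [16, -8, 16, 0]
Same: yes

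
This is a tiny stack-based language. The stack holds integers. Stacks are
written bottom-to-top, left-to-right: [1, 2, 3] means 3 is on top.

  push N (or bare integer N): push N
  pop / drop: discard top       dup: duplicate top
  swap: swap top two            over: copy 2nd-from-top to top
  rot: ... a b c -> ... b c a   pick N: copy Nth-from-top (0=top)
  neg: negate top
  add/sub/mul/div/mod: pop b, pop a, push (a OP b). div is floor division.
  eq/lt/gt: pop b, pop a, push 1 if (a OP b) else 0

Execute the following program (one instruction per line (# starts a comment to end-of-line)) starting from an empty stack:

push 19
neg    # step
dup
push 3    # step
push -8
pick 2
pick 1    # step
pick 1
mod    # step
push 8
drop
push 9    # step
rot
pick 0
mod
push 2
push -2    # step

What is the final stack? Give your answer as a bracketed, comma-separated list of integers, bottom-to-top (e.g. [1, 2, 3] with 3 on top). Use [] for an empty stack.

After 'push 19': [19]
After 'neg': [-19]
After 'dup': [-19, -19]
After 'push 3': [-19, -19, 3]
After 'push -8': [-19, -19, 3, -8]
After 'pick 2': [-19, -19, 3, -8, -19]
After 'pick 1': [-19, -19, 3, -8, -19, -8]
After 'pick 1': [-19, -19, 3, -8, -19, -8, -19]
After 'mod': [-19, -19, 3, -8, -19, -8]
After 'push 8': [-19, -19, 3, -8, -19, -8, 8]
After 'drop': [-19, -19, 3, -8, -19, -8]
After 'push 9': [-19, -19, 3, -8, -19, -8, 9]
After 'rot': [-19, -19, 3, -8, -8, 9, -19]
After 'pick 0': [-19, -19, 3, -8, -8, 9, -19, -19]
After 'mod': [-19, -19, 3, -8, -8, 9, 0]
After 'push 2': [-19, -19, 3, -8, -8, 9, 0, 2]
After 'push -2': [-19, -19, 3, -8, -8, 9, 0, 2, -2]

Answer: [-19, -19, 3, -8, -8, 9, 0, 2, -2]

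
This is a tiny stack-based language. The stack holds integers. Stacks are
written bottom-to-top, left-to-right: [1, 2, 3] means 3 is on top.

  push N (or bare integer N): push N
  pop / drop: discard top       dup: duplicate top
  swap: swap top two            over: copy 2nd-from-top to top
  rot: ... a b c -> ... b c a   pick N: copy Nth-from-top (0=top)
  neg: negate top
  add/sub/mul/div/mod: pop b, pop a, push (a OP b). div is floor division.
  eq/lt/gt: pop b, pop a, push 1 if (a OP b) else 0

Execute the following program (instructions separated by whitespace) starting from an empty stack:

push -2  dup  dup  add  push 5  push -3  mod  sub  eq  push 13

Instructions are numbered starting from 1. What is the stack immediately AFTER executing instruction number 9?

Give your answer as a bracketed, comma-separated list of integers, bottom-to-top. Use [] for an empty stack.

Step 1 ('push -2'): [-2]
Step 2 ('dup'): [-2, -2]
Step 3 ('dup'): [-2, -2, -2]
Step 4 ('add'): [-2, -4]
Step 5 ('push 5'): [-2, -4, 5]
Step 6 ('push -3'): [-2, -4, 5, -3]
Step 7 ('mod'): [-2, -4, -1]
Step 8 ('sub'): [-2, -3]
Step 9 ('eq'): [0]

Answer: [0]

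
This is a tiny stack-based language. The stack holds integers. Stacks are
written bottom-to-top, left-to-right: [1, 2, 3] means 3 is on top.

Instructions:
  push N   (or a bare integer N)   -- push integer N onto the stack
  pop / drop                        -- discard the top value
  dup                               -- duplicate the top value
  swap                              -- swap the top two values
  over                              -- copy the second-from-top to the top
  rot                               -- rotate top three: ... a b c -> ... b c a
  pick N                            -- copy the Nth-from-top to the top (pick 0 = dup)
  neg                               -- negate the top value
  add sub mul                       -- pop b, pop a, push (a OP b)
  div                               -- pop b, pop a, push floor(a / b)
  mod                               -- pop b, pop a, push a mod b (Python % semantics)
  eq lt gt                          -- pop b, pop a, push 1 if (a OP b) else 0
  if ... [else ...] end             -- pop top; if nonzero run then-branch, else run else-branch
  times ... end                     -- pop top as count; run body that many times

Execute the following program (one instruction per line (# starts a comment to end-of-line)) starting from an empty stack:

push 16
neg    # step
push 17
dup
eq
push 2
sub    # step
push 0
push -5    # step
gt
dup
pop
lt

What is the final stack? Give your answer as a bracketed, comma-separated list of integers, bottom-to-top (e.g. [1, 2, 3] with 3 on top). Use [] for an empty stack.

Answer: [-16, 1]

Derivation:
After 'push 16': [16]
After 'neg': [-16]
After 'push 17': [-16, 17]
After 'dup': [-16, 17, 17]
After 'eq': [-16, 1]
After 'push 2': [-16, 1, 2]
After 'sub': [-16, -1]
After 'push 0': [-16, -1, 0]
After 'push -5': [-16, -1, 0, -5]
After 'gt': [-16, -1, 1]
After 'dup': [-16, -1, 1, 1]
After 'pop': [-16, -1, 1]
After 'lt': [-16, 1]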